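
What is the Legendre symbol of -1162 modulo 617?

1

Pull out -1: (-1162|617) = (-1|617)·(1162|617). Since 617 ≡ 1 (mod 4), (-1|617) = +1. Now have (1162|617).
Reduce the numerator: 1162 ≡ 545 (mod 617), so (1162|617) = (545|617).
545 ≡ 1 (mod 4), so quadratic reciprocity gives (545|617) = (617|545). Reduce: 617 ≡ 72 (mod 545). Now have (72|545).
Factor out 2: 72 = 2^3·9. Since 545 ≡ 1 (mod 8), (2|545) = +1, and (2|545)^3 = +1. Now have (9|545).
9 ≡ 1 (mod 4), so quadratic reciprocity gives (9|545) = (545|9). Reduce: 545 ≡ 5 (mod 9). Now have (5|9).
5 ≡ 1 (mod 4), so quadratic reciprocity gives (5|9) = (9|5). Reduce: 9 ≡ 4 (mod 5). Now have (4|5).
Factor out 2: 4 = 2^2. Since 5 ≡ 5 (mod 8), (2|5) = -1, and (2|5)^2 = +1. Now have (1|5).
(1|5) = 1. Collecting the sign factors: 1.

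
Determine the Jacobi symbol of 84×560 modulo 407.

-1

By multiplicativity, (84·560/407) = (84/407)·(560/407).
First factor (84/407):
Factor out 2: 84 = 2^2·21. Since 407 ≡ 7 (mod 8), (2/407) = +1, and (2/407)^2 = +1. Now have (21/407).
21 ≡ 1 (mod 4), so quadratic reciprocity gives (21/407) = (407/21). Reduce: 407 ≡ 8 (mod 21). Now have (8/21).
Factor out 2: 8 = 2^3. Since 21 ≡ 5 (mod 8), (2/21) = -1, and (2/21)^3 = -1. Now have -(1/21).
(1/21) = 1. Collecting the sign factors: -1.
Second factor (560/407):
Reduce the numerator: 560 ≡ 153 (mod 407), so (560/407) = (153/407).
153 ≡ 1 (mod 4), so quadratic reciprocity gives (153/407) = (407/153). Reduce: 407 ≡ 101 (mod 153). Now have (101/153).
101 ≡ 1 (mod 4), so quadratic reciprocity gives (101/153) = (153/101). Reduce: 153 ≡ 52 (mod 101). Now have (52/101).
Factor out 2: 52 = 2^2·13. Since 101 ≡ 5 (mod 8), (2/101) = -1, and (2/101)^2 = +1. Now have (13/101).
13 ≡ 1 (mod 4), so quadratic reciprocity gives (13/101) = (101/13). Reduce: 101 ≡ 10 (mod 13). Now have (10/13).
Factor out 2: 10 = 2·5. Since 13 ≡ 5 (mod 8), (2/13) = -1. Now have -(5/13).
5 ≡ 1 (mod 4), so quadratic reciprocity gives (5/13) = (13/5). Reduce: 13 ≡ 3 (mod 5). Now have -(3/5).
5 ≡ 1 (mod 4), so quadratic reciprocity gives (3/5) = (5/3). Reduce: 5 ≡ 2 (mod 3). Now have -(2/3).
Factor out 2: 2 = 2. Since 3 ≡ 3 (mod 8), (2/3) = -1. Now have (1/3).
(1/3) = 1. Collecting the sign factors: 1.
Product: (-1)·(1) = -1.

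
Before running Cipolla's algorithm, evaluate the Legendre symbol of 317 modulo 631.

317 ≡ 1 (mod 4), so quadratic reciprocity gives (317|631) = (631|317). Reduce: 631 ≡ 314 (mod 317). Now have (314|317).
Factor out 2: 314 = 2·157. Since 317 ≡ 5 (mod 8), (2|317) = -1. Now have -(157|317).
157 ≡ 1 (mod 4), so quadratic reciprocity gives (157|317) = (317|157). Reduce: 317 ≡ 3 (mod 157). Now have -(3|157).
157 ≡ 1 (mod 4), so quadratic reciprocity gives (3|157) = (157|3). Reduce: 157 ≡ 1 (mod 3). Now have -(1|3).
(1|3) = 1. Collecting the sign factors: -1.

-1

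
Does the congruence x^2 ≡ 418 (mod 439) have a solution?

Factor out 2: 418 = 2·209. Since 439 ≡ 7 (mod 8), (2/439) = +1. Now have (209/439).
209 ≡ 1 (mod 4), so quadratic reciprocity gives (209/439) = (439/209). Reduce: 439 ≡ 21 (mod 209). Now have (21/209).
21 ≡ 1 (mod 4), so quadratic reciprocity gives (21/209) = (209/21). Reduce: 209 ≡ 20 (mod 21). Now have (20/21).
Factor out 2: 20 = 2^2·5. Since 21 ≡ 5 (mod 8), (2/21) = -1, and (2/21)^2 = +1. Now have (5/21).
5 ≡ 1 (mod 4), so quadratic reciprocity gives (5/21) = (21/5). Reduce: 21 ≡ 1 (mod 5). Now have (1/5).
(1/5) = 1. Collecting the sign factors: 1.
The Legendre symbol is 1, so x^2 ≡ 418 (mod 439) has solution.

yes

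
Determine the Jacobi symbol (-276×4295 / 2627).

1

By multiplicativity, (-276·4295 / 2627) = (-276 / 2627)·(4295 / 2627).
First factor (-276 / 2627):
(-276 / 2627)
  = -(276 / 2627)    [2627 ≡ 3 mod 4 ⇒ (-1 / 2627) = -1]
  = -(69 / 2627)    [2627 ≡ 3 mod 8 ⇒ (2 / 2627)^2 = +1]
  = -(2627 / 69)    [QR: 69 ≡ 1 mod 4, sign kept]
  = -(5 / 69)    [2627 ≡ 5 mod 69]
  = -(69 / 5)    [QR: 5 ≡ 1 mod 4, sign kept]
  = -(4 / 5)    [69 ≡ 4 mod 5]
  = -(1 / 5)    [5 ≡ 5 mod 8 ⇒ (2 / 5)^2 = +1]
  = -1    [(1 / 5) = 1]
Second factor (4295 / 2627):
(4295 / 2627)
  = (1668 / 2627)    [4295 ≡ 1668 mod 2627]
  = (417 / 2627)    [2627 ≡ 3 mod 8 ⇒ (2 / 2627)^2 = +1]
  = (2627 / 417)    [QR: 417 ≡ 1 mod 4, sign kept]
  = (125 / 417)    [2627 ≡ 125 mod 417]
  = (417 / 125)    [QR: 125 ≡ 1 mod 4, sign kept]
  = (42 / 125)    [417 ≡ 42 mod 125]
  = -(21 / 125)    [125 ≡ 5 mod 8 ⇒ (2 / 125) = -1]
  = -(125 / 21)    [QR: 21 ≡ 1 mod 4, sign kept]
  = -(20 / 21)    [125 ≡ 20 mod 21]
  = -(5 / 21)    [21 ≡ 5 mod 8 ⇒ (2 / 21)^2 = +1]
  = -(21 / 5)    [QR: 5 ≡ 1 mod 4, sign kept]
  = -(1 / 5)    [21 ≡ 1 mod 5]
  = -1    [(1 / 5) = 1]
Product: (-1)·(-1) = 1.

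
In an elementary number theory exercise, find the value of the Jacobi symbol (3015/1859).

1

(3015/1859)
  = (1156/1859)    [3015 ≡ 1156 mod 1859]
  = (289/1859)    [1859 ≡ 3 mod 8 ⇒ (2/1859)^2 = +1]
  = (1859/289)    [QR: 289 ≡ 1 mod 4, sign kept]
  = (125/289)    [1859 ≡ 125 mod 289]
  = (289/125)    [QR: 125 ≡ 1 mod 4, sign kept]
  = (39/125)    [289 ≡ 39 mod 125]
  = (125/39)    [QR: 125 ≡ 1 mod 4, sign kept]
  = (8/39)    [125 ≡ 8 mod 39]
  = (1/39)    [39 ≡ 7 mod 8 ⇒ (2/39)^3 = +1]
  = 1    [(1/39) = 1]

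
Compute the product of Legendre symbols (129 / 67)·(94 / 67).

-1

By multiplicativity, (129·94 / 67) = (129 / 67)·(94 / 67).
First factor (129 / 67):
Reduce the numerator: 129 ≡ 62 (mod 67), so (129 / 67) = (62 / 67).
Factor out 2: 62 = 2·31. Since 67 ≡ 3 (mod 8), (2 / 67) = -1. Now have -(31 / 67).
Both 31 ≡ 3 and 67 ≡ 3 (mod 4), so reciprocity gives (31 / 67) = -(67 / 31). Reduce: 67 ≡ 5 (mod 31). Now have (5 / 31).
5 ≡ 1 (mod 4), so quadratic reciprocity gives (5 / 31) = (31 / 5). Reduce: 31 ≡ 1 (mod 5). Now have (1 / 5).
(1 / 5) = 1. Collecting the sign factors: 1.
Second factor (94 / 67):
Reduce the numerator: 94 ≡ 27 (mod 67), so (94 / 67) = (27 / 67).
Both 27 ≡ 3 and 67 ≡ 3 (mod 4), so reciprocity gives (27 / 67) = -(67 / 27). Reduce: 67 ≡ 13 (mod 27). Now have -(13 / 27).
13 ≡ 1 (mod 4), so quadratic reciprocity gives (13 / 27) = (27 / 13). Reduce: 27 ≡ 1 (mod 13). Now have -(1 / 13).
(1 / 13) = 1. Collecting the sign factors: -1.
Product: (1)·(-1) = -1.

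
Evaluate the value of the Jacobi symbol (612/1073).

1

(612/1073)
  = (153/1073)    [1073 ≡ 1 mod 8 ⇒ (2/1073)^2 = +1]
  = (1073/153)    [QR: 153 ≡ 1 mod 4, sign kept]
  = (2/153)    [1073 ≡ 2 mod 153]
  = (1/153)    [153 ≡ 1 mod 8 ⇒ (2/153) = +1]
  = 1    [(1/153) = 1]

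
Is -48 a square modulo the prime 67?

yes

(-48/67)
  = (19/67)    [-48 ≡ 19 mod 67]
  = -(67/19)    [QR: both ≡ 3 mod 4, sign flips]
  = -(10/19)    [67 ≡ 10 mod 19]
  = (5/19)    [19 ≡ 3 mod 8 ⇒ (2/19) = -1]
  = (19/5)    [QR: 5 ≡ 1 mod 4, sign kept]
  = (4/5)    [19 ≡ 4 mod 5]
  = (1/5)    [5 ≡ 5 mod 8 ⇒ (2/5)^2 = +1]
  = 1    [(1/5) = 1]
The Legendre symbol is 1, so x^2 ≡ -48 (mod 67) has solution.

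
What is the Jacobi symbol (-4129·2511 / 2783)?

By multiplicativity, (-4129·2511 / 2783) = (-4129 / 2783)·(2511 / 2783).
First factor (-4129 / 2783):
(-4129 / 2783)
  = (1437 / 2783)    [-4129 ≡ 1437 mod 2783]
  = (2783 / 1437)    [QR: 1437 ≡ 1 mod 4, sign kept]
  = (1346 / 1437)    [2783 ≡ 1346 mod 1437]
  = -(673 / 1437)    [1437 ≡ 5 mod 8 ⇒ (2 / 1437) = -1]
  = -(1437 / 673)    [QR: 673 ≡ 1 mod 4, sign kept]
  = -(91 / 673)    [1437 ≡ 91 mod 673]
  = -(673 / 91)    [QR: 673 ≡ 1 mod 4, sign kept]
  = -(36 / 91)    [673 ≡ 36 mod 91]
  = -(9 / 91)    [91 ≡ 3 mod 8 ⇒ (2 / 91)^2 = +1]
  = -(91 / 9)    [QR: 9 ≡ 1 mod 4, sign kept]
  = -(1 / 9)    [91 ≡ 1 mod 9]
  = -1    [(1 / 9) = 1]
Second factor (2511 / 2783):
(2511 / 2783)
  = -(2783 / 2511)    [QR: both ≡ 3 mod 4, sign flips]
  = -(272 / 2511)    [2783 ≡ 272 mod 2511]
  = -(17 / 2511)    [2511 ≡ 7 mod 8 ⇒ (2 / 2511)^4 = +1]
  = -(2511 / 17)    [QR: 17 ≡ 1 mod 4, sign kept]
  = -(12 / 17)    [2511 ≡ 12 mod 17]
  = -(3 / 17)    [17 ≡ 1 mod 8 ⇒ (2 / 17)^2 = +1]
  = -(17 / 3)    [QR: 17 ≡ 1 mod 4, sign kept]
  = -(2 / 3)    [17 ≡ 2 mod 3]
  = (1 / 3)    [3 ≡ 3 mod 8 ⇒ (2 / 3) = -1]
  = 1    [(1 / 3) = 1]
Product: (-1)·(1) = -1.

-1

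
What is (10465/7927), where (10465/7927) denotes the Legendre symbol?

-1

Reduce the numerator: 10465 ≡ 2538 (mod 7927), so (10465/7927) = (2538/7927).
Factor out 2: 2538 = 2·1269. Since 7927 ≡ 7 (mod 8), (2/7927) = +1. Now have (1269/7927).
1269 ≡ 1 (mod 4), so quadratic reciprocity gives (1269/7927) = (7927/1269). Reduce: 7927 ≡ 313 (mod 1269). Now have (313/1269).
313 ≡ 1 (mod 4), so quadratic reciprocity gives (313/1269) = (1269/313). Reduce: 1269 ≡ 17 (mod 313). Now have (17/313).
17 ≡ 1 (mod 4), so quadratic reciprocity gives (17/313) = (313/17). Reduce: 313 ≡ 7 (mod 17). Now have (7/17).
17 ≡ 1 (mod 4), so quadratic reciprocity gives (7/17) = (17/7). Reduce: 17 ≡ 3 (mod 7). Now have (3/7).
Both 3 ≡ 3 and 7 ≡ 3 (mod 4), so reciprocity gives (3/7) = -(7/3). Reduce: 7 ≡ 1 (mod 3). Now have -(1/3).
(1/3) = 1. Collecting the sign factors: -1.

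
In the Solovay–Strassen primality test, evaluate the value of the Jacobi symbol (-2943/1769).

-1

Pull out -1: (-2943/1769) = (-1/1769)·(2943/1769). Since 1769 ≡ 1 (mod 4), (-1/1769) = +1. Now have (2943/1769).
Reduce the numerator: 2943 ≡ 1174 (mod 1769), so (2943/1769) = (1174/1769).
Factor out 2: 1174 = 2·587. Since 1769 ≡ 1 (mod 8), (2/1769) = +1. Now have (587/1769).
1769 ≡ 1 (mod 4), so quadratic reciprocity gives (587/1769) = (1769/587). Reduce: 1769 ≡ 8 (mod 587). Now have (8/587).
Factor out 2: 8 = 2^3. Since 587 ≡ 3 (mod 8), (2/587) = -1, and (2/587)^3 = -1. Now have -(1/587).
(1/587) = 1. Collecting the sign factors: -1.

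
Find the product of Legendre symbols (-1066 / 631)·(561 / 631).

1

By multiplicativity, (-1066·561 / 631) = (-1066 / 631)·(561 / 631).
First factor (-1066 / 631):
Reduce the numerator: -1066 ≡ 196 (mod 631), so (-1066 / 631) = (196 / 631).
Factor out 2: 196 = 2^2·49. Since 631 ≡ 7 (mod 8), (2 / 631) = +1, and (2 / 631)^2 = +1. Now have (49 / 631).
49 ≡ 1 (mod 4), so quadratic reciprocity gives (49 / 631) = (631 / 49). Reduce: 631 ≡ 43 (mod 49). Now have (43 / 49).
49 ≡ 1 (mod 4), so quadratic reciprocity gives (43 / 49) = (49 / 43). Reduce: 49 ≡ 6 (mod 43). Now have (6 / 43).
Factor out 2: 6 = 2·3. Since 43 ≡ 3 (mod 8), (2 / 43) = -1. Now have -(3 / 43).
Both 3 ≡ 3 and 43 ≡ 3 (mod 4), so reciprocity gives (3 / 43) = -(43 / 3). Reduce: 43 ≡ 1 (mod 3). Now have (1 / 3).
(1 / 3) = 1. Collecting the sign factors: 1.
Second factor (561 / 631):
561 ≡ 1 (mod 4), so quadratic reciprocity gives (561 / 631) = (631 / 561). Reduce: 631 ≡ 70 (mod 561). Now have (70 / 561).
Factor out 2: 70 = 2·35. Since 561 ≡ 1 (mod 8), (2 / 561) = +1. Now have (35 / 561).
561 ≡ 1 (mod 4), so quadratic reciprocity gives (35 / 561) = (561 / 35). Reduce: 561 ≡ 1 (mod 35). Now have (1 / 35).
(1 / 35) = 1. Collecting the sign factors: 1.
Product: (1)·(1) = 1.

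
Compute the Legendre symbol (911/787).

1

Reduce the numerator: 911 ≡ 124 (mod 787), so (911/787) = (124/787).
Factor out 2: 124 = 2^2·31. Since 787 ≡ 3 (mod 8), (2/787) = -1, and (2/787)^2 = +1. Now have (31/787).
Both 31 ≡ 3 and 787 ≡ 3 (mod 4), so reciprocity gives (31/787) = -(787/31). Reduce: 787 ≡ 12 (mod 31). Now have -(12/31).
Factor out 2: 12 = 2^2·3. Since 31 ≡ 7 (mod 8), (2/31) = +1, and (2/31)^2 = +1. Now have -(3/31).
Both 3 ≡ 3 and 31 ≡ 3 (mod 4), so reciprocity gives (3/31) = -(31/3). Reduce: 31 ≡ 1 (mod 3). Now have (1/3).
(1/3) = 1. Collecting the sign factors: 1.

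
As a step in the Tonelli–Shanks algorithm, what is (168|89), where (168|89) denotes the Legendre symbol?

Reduce the numerator: 168 ≡ 79 (mod 89), so (168|89) = (79|89).
89 ≡ 1 (mod 4), so quadratic reciprocity gives (79|89) = (89|79). Reduce: 89 ≡ 10 (mod 79). Now have (10|79).
Factor out 2: 10 = 2·5. Since 79 ≡ 7 (mod 8), (2|79) = +1. Now have (5|79).
5 ≡ 1 (mod 4), so quadratic reciprocity gives (5|79) = (79|5). Reduce: 79 ≡ 4 (mod 5). Now have (4|5).
Factor out 2: 4 = 2^2. Since 5 ≡ 5 (mod 8), (2|5) = -1, and (2|5)^2 = +1. Now have (1|5).
(1|5) = 1. Collecting the sign factors: 1.

1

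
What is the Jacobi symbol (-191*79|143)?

1

By multiplicativity, (-191·79|143) = (-191|143)·(79|143).
First factor (-191|143):
(-191|143)
  = -(191|143)    [143 ≡ 3 mod 4 ⇒ (-1|143) = -1]
  = -(48|143)    [191 ≡ 48 mod 143]
  = -(3|143)    [143 ≡ 7 mod 8 ⇒ (2|143)^4 = +1]
  = (143|3)    [QR: both ≡ 3 mod 4, sign flips]
  = (2|3)    [143 ≡ 2 mod 3]
  = -(1|3)    [3 ≡ 3 mod 8 ⇒ (2|3) = -1]
  = -1    [(1|3) = 1]
Second factor (79|143):
(79|143)
  = -(143|79)    [QR: both ≡ 3 mod 4, sign flips]
  = -(64|79)    [143 ≡ 64 mod 79]
  = -(1|79)    [79 ≡ 7 mod 8 ⇒ (2|79)^6 = +1]
  = -1    [(1|79) = 1]
Product: (-1)·(-1) = 1.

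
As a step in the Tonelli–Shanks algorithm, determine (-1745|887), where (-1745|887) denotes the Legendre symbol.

-1

Pull out -1: (-1745|887) = (-1|887)·(1745|887). Since 887 ≡ 3 (mod 4), (-1|887) = -1. Now have -(1745|887).
Reduce the numerator: 1745 ≡ 858 (mod 887), so (1745|887) = (858|887).
Factor out 2: 858 = 2·429. Since 887 ≡ 7 (mod 8), (2|887) = +1. Now have -(429|887).
429 ≡ 1 (mod 4), so quadratic reciprocity gives (429|887) = (887|429). Reduce: 887 ≡ 29 (mod 429). Now have -(29|429).
29 ≡ 1 (mod 4), so quadratic reciprocity gives (29|429) = (429|29). Reduce: 429 ≡ 23 (mod 29). Now have -(23|29).
29 ≡ 1 (mod 4), so quadratic reciprocity gives (23|29) = (29|23). Reduce: 29 ≡ 6 (mod 23). Now have -(6|23).
Factor out 2: 6 = 2·3. Since 23 ≡ 7 (mod 8), (2|23) = +1. Now have -(3|23).
Both 3 ≡ 3 and 23 ≡ 3 (mod 4), so reciprocity gives (3|23) = -(23|3). Reduce: 23 ≡ 2 (mod 3). Now have (2|3).
Factor out 2: 2 = 2. Since 3 ≡ 3 (mod 8), (2|3) = -1. Now have -(1|3).
(1|3) = 1. Collecting the sign factors: -1.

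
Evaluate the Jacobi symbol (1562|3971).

0

Factor out 2: 1562 = 2·781. Since 3971 ≡ 3 (mod 8), (2|3971) = -1. Now have -(781|3971).
781 ≡ 1 (mod 4), so quadratic reciprocity gives (781|3971) = (3971|781). Reduce: 3971 ≡ 66 (mod 781). Now have -(66|781).
Factor out 2: 66 = 2·33. Since 781 ≡ 5 (mod 8), (2|781) = -1. Now have (33|781).
33 ≡ 1 (mod 4), so quadratic reciprocity gives (33|781) = (781|33). Reduce: 781 ≡ 22 (mod 33). Now have (22|33).
Factor out 2: 22 = 2·11. Since 33 ≡ 1 (mod 8), (2|33) = +1. Now have (11|33).
33 ≡ 1 (mod 4), so quadratic reciprocity gives (11|33) = (33|11). Reduce: 33 ≡ 0 (mod 11). Now have (0|11).
The numerator is now 0 with denominator 11 > 1: the symbol is 0.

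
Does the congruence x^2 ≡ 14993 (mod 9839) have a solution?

no

(14993|9839)
  = (5154|9839)    [14993 ≡ 5154 mod 9839]
  = (2577|9839)    [9839 ≡ 7 mod 8 ⇒ (2|9839) = +1]
  = (9839|2577)    [QR: 2577 ≡ 1 mod 4, sign kept]
  = (2108|2577)    [9839 ≡ 2108 mod 2577]
  = (527|2577)    [2577 ≡ 1 mod 8 ⇒ (2|2577)^2 = +1]
  = (2577|527)    [QR: 2577 ≡ 1 mod 4, sign kept]
  = (469|527)    [2577 ≡ 469 mod 527]
  = (527|469)    [QR: 469 ≡ 1 mod 4, sign kept]
  = (58|469)    [527 ≡ 58 mod 469]
  = -(29|469)    [469 ≡ 5 mod 8 ⇒ (2|469) = -1]
  = -(469|29)    [QR: 29 ≡ 1 mod 4, sign kept]
  = -(5|29)    [469 ≡ 5 mod 29]
  = -(29|5)    [QR: 5 ≡ 1 mod 4, sign kept]
  = -(4|5)    [29 ≡ 4 mod 5]
  = -(1|5)    [5 ≡ 5 mod 8 ⇒ (2|5)^2 = +1]
  = -1    [(1|5) = 1]
The Legendre symbol is -1, so x^2 ≡ 14993 (mod 9839) has no solution.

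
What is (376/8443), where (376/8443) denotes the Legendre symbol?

(376/8443)
  = -(47/8443)    [8443 ≡ 3 mod 8 ⇒ (2/8443)^3 = -1]
  = (8443/47)    [QR: both ≡ 3 mod 4, sign flips]
  = (30/47)    [8443 ≡ 30 mod 47]
  = (15/47)    [47 ≡ 7 mod 8 ⇒ (2/47) = +1]
  = -(47/15)    [QR: both ≡ 3 mod 4, sign flips]
  = -(2/15)    [47 ≡ 2 mod 15]
  = -(1/15)    [15 ≡ 7 mod 8 ⇒ (2/15) = +1]
  = -1    [(1/15) = 1]

-1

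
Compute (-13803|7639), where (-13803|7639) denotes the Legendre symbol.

Reduce the numerator: -13803 ≡ 1475 (mod 7639), so (-13803|7639) = (1475|7639).
Both 1475 ≡ 3 and 7639 ≡ 3 (mod 4), so reciprocity gives (1475|7639) = -(7639|1475). Reduce: 7639 ≡ 264 (mod 1475). Now have -(264|1475).
Factor out 2: 264 = 2^3·33. Since 1475 ≡ 3 (mod 8), (2|1475) = -1, and (2|1475)^3 = -1. Now have (33|1475).
33 ≡ 1 (mod 4), so quadratic reciprocity gives (33|1475) = (1475|33). Reduce: 1475 ≡ 23 (mod 33). Now have (23|33).
33 ≡ 1 (mod 4), so quadratic reciprocity gives (23|33) = (33|23). Reduce: 33 ≡ 10 (mod 23). Now have (10|23).
Factor out 2: 10 = 2·5. Since 23 ≡ 7 (mod 8), (2|23) = +1. Now have (5|23).
5 ≡ 1 (mod 4), so quadratic reciprocity gives (5|23) = (23|5). Reduce: 23 ≡ 3 (mod 5). Now have (3|5).
5 ≡ 1 (mod 4), so quadratic reciprocity gives (3|5) = (5|3). Reduce: 5 ≡ 2 (mod 3). Now have (2|3).
Factor out 2: 2 = 2. Since 3 ≡ 3 (mod 8), (2|3) = -1. Now have -(1|3).
(1|3) = 1. Collecting the sign factors: -1.

-1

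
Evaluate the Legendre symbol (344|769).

Factor out 2: 344 = 2^3·43. Since 769 ≡ 1 (mod 8), (2|769) = +1, and (2|769)^3 = +1. Now have (43|769).
769 ≡ 1 (mod 4), so quadratic reciprocity gives (43|769) = (769|43). Reduce: 769 ≡ 38 (mod 43). Now have (38|43).
Factor out 2: 38 = 2·19. Since 43 ≡ 3 (mod 8), (2|43) = -1. Now have -(19|43).
Both 19 ≡ 3 and 43 ≡ 3 (mod 4), so reciprocity gives (19|43) = -(43|19). Reduce: 43 ≡ 5 (mod 19). Now have (5|19).
5 ≡ 1 (mod 4), so quadratic reciprocity gives (5|19) = (19|5). Reduce: 19 ≡ 4 (mod 5). Now have (4|5).
Factor out 2: 4 = 2^2. Since 5 ≡ 5 (mod 8), (2|5) = -1, and (2|5)^2 = +1. Now have (1|5).
(1|5) = 1. Collecting the sign factors: 1.

1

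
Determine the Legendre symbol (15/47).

-1

(15/47)
  = -(47/15)    [QR: both ≡ 3 mod 4, sign flips]
  = -(2/15)    [47 ≡ 2 mod 15]
  = -(1/15)    [15 ≡ 7 mod 8 ⇒ (2/15) = +1]
  = -1    [(1/15) = 1]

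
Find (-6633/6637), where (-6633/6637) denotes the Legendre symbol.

1

Reduce the numerator: -6633 ≡ 4 (mod 6637), so (-6633/6637) = (4/6637).
Factor out 2: 4 = 2^2. Since 6637 ≡ 5 (mod 8), (2/6637) = -1, and (2/6637)^2 = +1. Now have (1/6637).
(1/6637) = 1. Collecting the sign factors: 1.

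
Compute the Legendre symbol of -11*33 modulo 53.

-1

By multiplicativity, (-11·33|53) = (-11|53)·(33|53).
First factor (-11|53):
(-11|53)
  = (42|53)    [-11 ≡ 42 mod 53]
  = -(21|53)    [53 ≡ 5 mod 8 ⇒ (2|53) = -1]
  = -(53|21)    [QR: 21 ≡ 1 mod 4, sign kept]
  = -(11|21)    [53 ≡ 11 mod 21]
  = -(21|11)    [QR: 21 ≡ 1 mod 4, sign kept]
  = -(10|11)    [21 ≡ 10 mod 11]
  = (5|11)    [11 ≡ 3 mod 8 ⇒ (2|11) = -1]
  = (11|5)    [QR: 5 ≡ 1 mod 4, sign kept]
  = (1|5)    [11 ≡ 1 mod 5]
  = 1    [(1|5) = 1]
Second factor (33|53):
(33|53)
  = (53|33)    [QR: 33 ≡ 1 mod 4, sign kept]
  = (20|33)    [53 ≡ 20 mod 33]
  = (5|33)    [33 ≡ 1 mod 8 ⇒ (2|33)^2 = +1]
  = (33|5)    [QR: 5 ≡ 1 mod 4, sign kept]
  = (3|5)    [33 ≡ 3 mod 5]
  = (5|3)    [QR: 5 ≡ 1 mod 4, sign kept]
  = (2|3)    [5 ≡ 2 mod 3]
  = -(1|3)    [3 ≡ 3 mod 8 ⇒ (2|3) = -1]
  = -1    [(1|3) = 1]
Product: (1)·(-1) = -1.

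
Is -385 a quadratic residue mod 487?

yes

Reduce the numerator: -385 ≡ 102 (mod 487), so (-385|487) = (102|487).
Factor out 2: 102 = 2·51. Since 487 ≡ 7 (mod 8), (2|487) = +1. Now have (51|487).
Both 51 ≡ 3 and 487 ≡ 3 (mod 4), so reciprocity gives (51|487) = -(487|51). Reduce: 487 ≡ 28 (mod 51). Now have -(28|51).
Factor out 2: 28 = 2^2·7. Since 51 ≡ 3 (mod 8), (2|51) = -1, and (2|51)^2 = +1. Now have -(7|51).
Both 7 ≡ 3 and 51 ≡ 3 (mod 4), so reciprocity gives (7|51) = -(51|7). Reduce: 51 ≡ 2 (mod 7). Now have (2|7).
Factor out 2: 2 = 2. Since 7 ≡ 7 (mod 8), (2|7) = +1. Now have (1|7).
(1|7) = 1. Collecting the sign factors: 1.
The Legendre symbol is 1, so x^2 ≡ -385 (mod 487) has solution.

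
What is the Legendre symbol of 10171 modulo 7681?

-1

(10171/7681)
  = (2490/7681)    [10171 ≡ 2490 mod 7681]
  = (1245/7681)    [7681 ≡ 1 mod 8 ⇒ (2/7681) = +1]
  = (7681/1245)    [QR: 1245 ≡ 1 mod 4, sign kept]
  = (211/1245)    [7681 ≡ 211 mod 1245]
  = (1245/211)    [QR: 1245 ≡ 1 mod 4, sign kept]
  = (190/211)    [1245 ≡ 190 mod 211]
  = -(95/211)    [211 ≡ 3 mod 8 ⇒ (2/211) = -1]
  = (211/95)    [QR: both ≡ 3 mod 4, sign flips]
  = (21/95)    [211 ≡ 21 mod 95]
  = (95/21)    [QR: 21 ≡ 1 mod 4, sign kept]
  = (11/21)    [95 ≡ 11 mod 21]
  = (21/11)    [QR: 21 ≡ 1 mod 4, sign kept]
  = (10/11)    [21 ≡ 10 mod 11]
  = -(5/11)    [11 ≡ 3 mod 8 ⇒ (2/11) = -1]
  = -(11/5)    [QR: 5 ≡ 1 mod 4, sign kept]
  = -(1/5)    [11 ≡ 1 mod 5]
  = -1    [(1/5) = 1]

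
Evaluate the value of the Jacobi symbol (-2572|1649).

-1

(-2572|1649)
  = (726|1649)    [-2572 ≡ 726 mod 1649]
  = (363|1649)    [1649 ≡ 1 mod 8 ⇒ (2|1649) = +1]
  = (1649|363)    [QR: 1649 ≡ 1 mod 4, sign kept]
  = (197|363)    [1649 ≡ 197 mod 363]
  = (363|197)    [QR: 197 ≡ 1 mod 4, sign kept]
  = (166|197)    [363 ≡ 166 mod 197]
  = -(83|197)    [197 ≡ 5 mod 8 ⇒ (2|197) = -1]
  = -(197|83)    [QR: 197 ≡ 1 mod 4, sign kept]
  = -(31|83)    [197 ≡ 31 mod 83]
  = (83|31)    [QR: both ≡ 3 mod 4, sign flips]
  = (21|31)    [83 ≡ 21 mod 31]
  = (31|21)    [QR: 21 ≡ 1 mod 4, sign kept]
  = (10|21)    [31 ≡ 10 mod 21]
  = -(5|21)    [21 ≡ 5 mod 8 ⇒ (2|21) = -1]
  = -(21|5)    [QR: 5 ≡ 1 mod 4, sign kept]
  = -(1|5)    [21 ≡ 1 mod 5]
  = -1    [(1|5) = 1]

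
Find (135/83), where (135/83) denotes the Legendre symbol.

-1

Reduce the numerator: 135 ≡ 52 (mod 83), so (135/83) = (52/83).
Factor out 2: 52 = 2^2·13. Since 83 ≡ 3 (mod 8), (2/83) = -1, and (2/83)^2 = +1. Now have (13/83).
13 ≡ 1 (mod 4), so quadratic reciprocity gives (13/83) = (83/13). Reduce: 83 ≡ 5 (mod 13). Now have (5/13).
5 ≡ 1 (mod 4), so quadratic reciprocity gives (5/13) = (13/5). Reduce: 13 ≡ 3 (mod 5). Now have (3/5).
5 ≡ 1 (mod 4), so quadratic reciprocity gives (3/5) = (5/3). Reduce: 5 ≡ 2 (mod 3). Now have (2/3).
Factor out 2: 2 = 2. Since 3 ≡ 3 (mod 8), (2/3) = -1. Now have -(1/3).
(1/3) = 1. Collecting the sign factors: -1.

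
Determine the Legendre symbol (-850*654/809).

By multiplicativity, (-850·654/809) = (-850/809)·(654/809).
First factor (-850/809):
Reduce the numerator: -850 ≡ 768 (mod 809), so (-850/809) = (768/809).
Factor out 2: 768 = 2^8·3. Since 809 ≡ 1 (mod 8), (2/809) = +1, and (2/809)^8 = +1. Now have (3/809).
809 ≡ 1 (mod 4), so quadratic reciprocity gives (3/809) = (809/3). Reduce: 809 ≡ 2 (mod 3). Now have (2/3).
Factor out 2: 2 = 2. Since 3 ≡ 3 (mod 8), (2/3) = -1. Now have -(1/3).
(1/3) = 1. Collecting the sign factors: -1.
Second factor (654/809):
Factor out 2: 654 = 2·327. Since 809 ≡ 1 (mod 8), (2/809) = +1. Now have (327/809).
809 ≡ 1 (mod 4), so quadratic reciprocity gives (327/809) = (809/327). Reduce: 809 ≡ 155 (mod 327). Now have (155/327).
Both 155 ≡ 3 and 327 ≡ 3 (mod 4), so reciprocity gives (155/327) = -(327/155). Reduce: 327 ≡ 17 (mod 155). Now have -(17/155).
17 ≡ 1 (mod 4), so quadratic reciprocity gives (17/155) = (155/17). Reduce: 155 ≡ 2 (mod 17). Now have -(2/17).
Factor out 2: 2 = 2. Since 17 ≡ 1 (mod 8), (2/17) = +1. Now have -(1/17).
(1/17) = 1. Collecting the sign factors: -1.
Product: (-1)·(-1) = 1.

1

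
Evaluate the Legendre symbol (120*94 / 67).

By multiplicativity, (120·94 / 67) = (120 / 67)·(94 / 67).
First factor (120 / 67):
Reduce the numerator: 120 ≡ 53 (mod 67), so (120 / 67) = (53 / 67).
53 ≡ 1 (mod 4), so quadratic reciprocity gives (53 / 67) = (67 / 53). Reduce: 67 ≡ 14 (mod 53). Now have (14 / 53).
Factor out 2: 14 = 2·7. Since 53 ≡ 5 (mod 8), (2 / 53) = -1. Now have -(7 / 53).
53 ≡ 1 (mod 4), so quadratic reciprocity gives (7 / 53) = (53 / 7). Reduce: 53 ≡ 4 (mod 7). Now have -(4 / 7).
Factor out 2: 4 = 2^2. Since 7 ≡ 7 (mod 8), (2 / 7) = +1, and (2 / 7)^2 = +1. Now have -(1 / 7).
(1 / 7) = 1. Collecting the sign factors: -1.
Second factor (94 / 67):
Reduce the numerator: 94 ≡ 27 (mod 67), so (94 / 67) = (27 / 67).
Both 27 ≡ 3 and 67 ≡ 3 (mod 4), so reciprocity gives (27 / 67) = -(67 / 27). Reduce: 67 ≡ 13 (mod 27). Now have -(13 / 27).
13 ≡ 1 (mod 4), so quadratic reciprocity gives (13 / 27) = (27 / 13). Reduce: 27 ≡ 1 (mod 13). Now have -(1 / 13).
(1 / 13) = 1. Collecting the sign factors: -1.
Product: (-1)·(-1) = 1.

1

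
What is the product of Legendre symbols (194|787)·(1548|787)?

1

By multiplicativity, (194·1548|787) = (194|787)·(1548|787).
First factor (194|787):
(194|787)
  = -(97|787)    [787 ≡ 3 mod 8 ⇒ (2|787) = -1]
  = -(787|97)    [QR: 97 ≡ 1 mod 4, sign kept]
  = -(11|97)    [787 ≡ 11 mod 97]
  = -(97|11)    [QR: 97 ≡ 1 mod 4, sign kept]
  = -(9|11)    [97 ≡ 9 mod 11]
  = -(11|9)    [QR: 9 ≡ 1 mod 4, sign kept]
  = -(2|9)    [11 ≡ 2 mod 9]
  = -(1|9)    [9 ≡ 1 mod 8 ⇒ (2|9) = +1]
  = -1    [(1|9) = 1]
Second factor (1548|787):
(1548|787)
  = (761|787)    [1548 ≡ 761 mod 787]
  = (787|761)    [QR: 761 ≡ 1 mod 4, sign kept]
  = (26|761)    [787 ≡ 26 mod 761]
  = (13|761)    [761 ≡ 1 mod 8 ⇒ (2|761) = +1]
  = (761|13)    [QR: 13 ≡ 1 mod 4, sign kept]
  = (7|13)    [761 ≡ 7 mod 13]
  = (13|7)    [QR: 13 ≡ 1 mod 4, sign kept]
  = (6|7)    [13 ≡ 6 mod 7]
  = (3|7)    [7 ≡ 7 mod 8 ⇒ (2|7) = +1]
  = -(7|3)    [QR: both ≡ 3 mod 4, sign flips]
  = -(1|3)    [7 ≡ 1 mod 3]
  = -1    [(1|3) = 1]
Product: (-1)·(-1) = 1.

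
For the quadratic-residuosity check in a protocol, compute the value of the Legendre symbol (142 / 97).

-1

Reduce the numerator: 142 ≡ 45 (mod 97), so (142 / 97) = (45 / 97).
45 ≡ 1 (mod 4), so quadratic reciprocity gives (45 / 97) = (97 / 45). Reduce: 97 ≡ 7 (mod 45). Now have (7 / 45).
45 ≡ 1 (mod 4), so quadratic reciprocity gives (7 / 45) = (45 / 7). Reduce: 45 ≡ 3 (mod 7). Now have (3 / 7).
Both 3 ≡ 3 and 7 ≡ 3 (mod 4), so reciprocity gives (3 / 7) = -(7 / 3). Reduce: 7 ≡ 1 (mod 3). Now have -(1 / 3).
(1 / 3) = 1. Collecting the sign factors: -1.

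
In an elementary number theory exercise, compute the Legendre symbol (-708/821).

(-708/821)
  = (708/821)    [821 ≡ 1 mod 4 ⇒ (-1/821) = +1]
  = (177/821)    [821 ≡ 5 mod 8 ⇒ (2/821)^2 = +1]
  = (821/177)    [QR: 177 ≡ 1 mod 4, sign kept]
  = (113/177)    [821 ≡ 113 mod 177]
  = (177/113)    [QR: 113 ≡ 1 mod 4, sign kept]
  = (64/113)    [177 ≡ 64 mod 113]
  = (1/113)    [113 ≡ 1 mod 8 ⇒ (2/113)^6 = +1]
  = 1    [(1/113) = 1]

1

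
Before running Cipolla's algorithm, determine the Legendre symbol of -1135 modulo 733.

1

(-1135/733)
  = (331/733)    [-1135 ≡ 331 mod 733]
  = (733/331)    [QR: 733 ≡ 1 mod 4, sign kept]
  = (71/331)    [733 ≡ 71 mod 331]
  = -(331/71)    [QR: both ≡ 3 mod 4, sign flips]
  = -(47/71)    [331 ≡ 47 mod 71]
  = (71/47)    [QR: both ≡ 3 mod 4, sign flips]
  = (24/47)    [71 ≡ 24 mod 47]
  = (3/47)    [47 ≡ 7 mod 8 ⇒ (2/47)^3 = +1]
  = -(47/3)    [QR: both ≡ 3 mod 4, sign flips]
  = -(2/3)    [47 ≡ 2 mod 3]
  = (1/3)    [3 ≡ 3 mod 8 ⇒ (2/3) = -1]
  = 1    [(1/3) = 1]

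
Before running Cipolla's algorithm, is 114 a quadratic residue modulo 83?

Reduce the numerator: 114 ≡ 31 (mod 83), so (114|83) = (31|83).
Both 31 ≡ 3 and 83 ≡ 3 (mod 4), so reciprocity gives (31|83) = -(83|31). Reduce: 83 ≡ 21 (mod 31). Now have -(21|31).
21 ≡ 1 (mod 4), so quadratic reciprocity gives (21|31) = (31|21). Reduce: 31 ≡ 10 (mod 21). Now have -(10|21).
Factor out 2: 10 = 2·5. Since 21 ≡ 5 (mod 8), (2|21) = -1. Now have (5|21).
5 ≡ 1 (mod 4), so quadratic reciprocity gives (5|21) = (21|5). Reduce: 21 ≡ 1 (mod 5). Now have (1|5).
(1|5) = 1. Collecting the sign factors: 1.
The Legendre symbol is 1, so x^2 ≡ 114 (mod 83) has solution.

yes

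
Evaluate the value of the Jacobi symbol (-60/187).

(-60/187)
  = (127/187)    [-60 ≡ 127 mod 187]
  = -(187/127)    [QR: both ≡ 3 mod 4, sign flips]
  = -(60/127)    [187 ≡ 60 mod 127]
  = -(15/127)    [127 ≡ 7 mod 8 ⇒ (2/127)^2 = +1]
  = (127/15)    [QR: both ≡ 3 mod 4, sign flips]
  = (7/15)    [127 ≡ 7 mod 15]
  = -(15/7)    [QR: both ≡ 3 mod 4, sign flips]
  = -(1/7)    [15 ≡ 1 mod 7]
  = -1    [(1/7) = 1]

-1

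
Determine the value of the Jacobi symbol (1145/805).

(1145/805)
  = (340/805)    [1145 ≡ 340 mod 805]
  = (85/805)    [805 ≡ 5 mod 8 ⇒ (2/805)^2 = +1]
  = (805/85)    [QR: 85 ≡ 1 mod 4, sign kept]
  = (40/85)    [805 ≡ 40 mod 85]
  = -(5/85)    [85 ≡ 5 mod 8 ⇒ (2/85)^3 = -1]
  = -(85/5)    [QR: 5 ≡ 1 mod 4, sign kept]
  = -(0/5)    [85 ≡ 0 mod 5]
  = 0    [numerator 0, gcd > 1]

0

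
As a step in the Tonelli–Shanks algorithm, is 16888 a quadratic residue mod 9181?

Reduce the numerator: 16888 ≡ 7707 (mod 9181), so (16888|9181) = (7707|9181).
9181 ≡ 1 (mod 4), so quadratic reciprocity gives (7707|9181) = (9181|7707). Reduce: 9181 ≡ 1474 (mod 7707). Now have (1474|7707).
Factor out 2: 1474 = 2·737. Since 7707 ≡ 3 (mod 8), (2|7707) = -1. Now have -(737|7707).
737 ≡ 1 (mod 4), so quadratic reciprocity gives (737|7707) = (7707|737). Reduce: 7707 ≡ 337 (mod 737). Now have -(337|737).
337 ≡ 1 (mod 4), so quadratic reciprocity gives (337|737) = (737|337). Reduce: 737 ≡ 63 (mod 337). Now have -(63|337).
337 ≡ 1 (mod 4), so quadratic reciprocity gives (63|337) = (337|63). Reduce: 337 ≡ 22 (mod 63). Now have -(22|63).
Factor out 2: 22 = 2·11. Since 63 ≡ 7 (mod 8), (2|63) = +1. Now have -(11|63).
Both 11 ≡ 3 and 63 ≡ 3 (mod 4), so reciprocity gives (11|63) = -(63|11). Reduce: 63 ≡ 8 (mod 11). Now have (8|11).
Factor out 2: 8 = 2^3. Since 11 ≡ 3 (mod 8), (2|11) = -1, and (2|11)^3 = -1. Now have -(1|11).
(1|11) = 1. Collecting the sign factors: -1.
The Legendre symbol is -1, so x^2 ≡ 16888 (mod 9181) has no solution.

no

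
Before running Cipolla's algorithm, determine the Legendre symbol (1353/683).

(1353/683)
  = (670/683)    [1353 ≡ 670 mod 683]
  = -(335/683)    [683 ≡ 3 mod 8 ⇒ (2/683) = -1]
  = (683/335)    [QR: both ≡ 3 mod 4, sign flips]
  = (13/335)    [683 ≡ 13 mod 335]
  = (335/13)    [QR: 13 ≡ 1 mod 4, sign kept]
  = (10/13)    [335 ≡ 10 mod 13]
  = -(5/13)    [13 ≡ 5 mod 8 ⇒ (2/13) = -1]
  = -(13/5)    [QR: 5 ≡ 1 mod 4, sign kept]
  = -(3/5)    [13 ≡ 3 mod 5]
  = -(5/3)    [QR: 5 ≡ 1 mod 4, sign kept]
  = -(2/3)    [5 ≡ 2 mod 3]
  = (1/3)    [3 ≡ 3 mod 8 ⇒ (2/3) = -1]
  = 1    [(1/3) = 1]

1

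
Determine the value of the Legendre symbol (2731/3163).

1

Both 2731 ≡ 3 and 3163 ≡ 3 (mod 4), so reciprocity gives (2731/3163) = -(3163/2731). Reduce: 3163 ≡ 432 (mod 2731). Now have -(432/2731).
Factor out 2: 432 = 2^4·27. Since 2731 ≡ 3 (mod 8), (2/2731) = -1, and (2/2731)^4 = +1. Now have -(27/2731).
Both 27 ≡ 3 and 2731 ≡ 3 (mod 4), so reciprocity gives (27/2731) = -(2731/27). Reduce: 2731 ≡ 4 (mod 27). Now have (4/27).
Factor out 2: 4 = 2^2. Since 27 ≡ 3 (mod 8), (2/27) = -1, and (2/27)^2 = +1. Now have (1/27).
(1/27) = 1. Collecting the sign factors: 1.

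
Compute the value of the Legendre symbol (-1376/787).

Reduce the numerator: -1376 ≡ 198 (mod 787), so (-1376/787) = (198/787).
Factor out 2: 198 = 2·99. Since 787 ≡ 3 (mod 8), (2/787) = -1. Now have -(99/787).
Both 99 ≡ 3 and 787 ≡ 3 (mod 4), so reciprocity gives (99/787) = -(787/99). Reduce: 787 ≡ 94 (mod 99). Now have (94/99).
Factor out 2: 94 = 2·47. Since 99 ≡ 3 (mod 8), (2/99) = -1. Now have -(47/99).
Both 47 ≡ 3 and 99 ≡ 3 (mod 4), so reciprocity gives (47/99) = -(99/47). Reduce: 99 ≡ 5 (mod 47). Now have (5/47).
5 ≡ 1 (mod 4), so quadratic reciprocity gives (5/47) = (47/5). Reduce: 47 ≡ 2 (mod 5). Now have (2/5).
Factor out 2: 2 = 2. Since 5 ≡ 5 (mod 8), (2/5) = -1. Now have -(1/5).
(1/5) = 1. Collecting the sign factors: -1.

-1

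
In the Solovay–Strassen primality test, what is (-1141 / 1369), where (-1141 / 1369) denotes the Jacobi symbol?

1

Reduce the numerator: -1141 ≡ 228 (mod 1369), so (-1141 / 1369) = (228 / 1369).
Factor out 2: 228 = 2^2·57. Since 1369 ≡ 1 (mod 8), (2 / 1369) = +1, and (2 / 1369)^2 = +1. Now have (57 / 1369).
57 ≡ 1 (mod 4), so quadratic reciprocity gives (57 / 1369) = (1369 / 57). Reduce: 1369 ≡ 1 (mod 57). Now have (1 / 57).
(1 / 57) = 1. Collecting the sign factors: 1.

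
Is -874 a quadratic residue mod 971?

(-874/971)
  = (97/971)    [-874 ≡ 97 mod 971]
  = (971/97)    [QR: 97 ≡ 1 mod 4, sign kept]
  = (1/97)    [971 ≡ 1 mod 97]
  = 1    [(1/97) = 1]
(-874/971) = 1, and 971 is prime, so -874 is a quadratic residue mod 971.

yes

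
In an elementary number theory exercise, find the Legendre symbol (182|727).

1

(182|727)
  = (91|727)    [727 ≡ 7 mod 8 ⇒ (2|727) = +1]
  = -(727|91)    [QR: both ≡ 3 mod 4, sign flips]
  = -(90|91)    [727 ≡ 90 mod 91]
  = (45|91)    [91 ≡ 3 mod 8 ⇒ (2|91) = -1]
  = (91|45)    [QR: 45 ≡ 1 mod 4, sign kept]
  = (1|45)    [91 ≡ 1 mod 45]
  = 1    [(1|45) = 1]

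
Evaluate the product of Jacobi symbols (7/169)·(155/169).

By multiplicativity, (7·155/169) = (7/169)·(155/169).
First factor (7/169):
(7/169)
  = (169/7)    [QR: 169 ≡ 1 mod 4, sign kept]
  = (1/7)    [169 ≡ 1 mod 7]
  = 1    [(1/7) = 1]
Second factor (155/169):
(155/169)
  = (169/155)    [QR: 169 ≡ 1 mod 4, sign kept]
  = (14/155)    [169 ≡ 14 mod 155]
  = -(7/155)    [155 ≡ 3 mod 8 ⇒ (2/155) = -1]
  = (155/7)    [QR: both ≡ 3 mod 4, sign flips]
  = (1/7)    [155 ≡ 1 mod 7]
  = 1    [(1/7) = 1]
Product: (1)·(1) = 1.

1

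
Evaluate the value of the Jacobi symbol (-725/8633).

Reduce the numerator: -725 ≡ 7908 (mod 8633), so (-725/8633) = (7908/8633).
Factor out 2: 7908 = 2^2·1977. Since 8633 ≡ 1 (mod 8), (2/8633) = +1, and (2/8633)^2 = +1. Now have (1977/8633).
1977 ≡ 1 (mod 4), so quadratic reciprocity gives (1977/8633) = (8633/1977). Reduce: 8633 ≡ 725 (mod 1977). Now have (725/1977).
725 ≡ 1 (mod 4), so quadratic reciprocity gives (725/1977) = (1977/725). Reduce: 1977 ≡ 527 (mod 725). Now have (527/725).
725 ≡ 1 (mod 4), so quadratic reciprocity gives (527/725) = (725/527). Reduce: 725 ≡ 198 (mod 527). Now have (198/527).
Factor out 2: 198 = 2·99. Since 527 ≡ 7 (mod 8), (2/527) = +1. Now have (99/527).
Both 99 ≡ 3 and 527 ≡ 3 (mod 4), so reciprocity gives (99/527) = -(527/99). Reduce: 527 ≡ 32 (mod 99). Now have -(32/99).
Factor out 2: 32 = 2^5. Since 99 ≡ 3 (mod 8), (2/99) = -1, and (2/99)^5 = -1. Now have (1/99).
(1/99) = 1. Collecting the sign factors: 1.

1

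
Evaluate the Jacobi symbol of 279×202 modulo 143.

By multiplicativity, (279·202 / 143) = (279 / 143)·(202 / 143).
First factor (279 / 143):
(279 / 143)
  = (136 / 143)    [279 ≡ 136 mod 143]
  = (17 / 143)    [143 ≡ 7 mod 8 ⇒ (2 / 143)^3 = +1]
  = (143 / 17)    [QR: 17 ≡ 1 mod 4, sign kept]
  = (7 / 17)    [143 ≡ 7 mod 17]
  = (17 / 7)    [QR: 17 ≡ 1 mod 4, sign kept]
  = (3 / 7)    [17 ≡ 3 mod 7]
  = -(7 / 3)    [QR: both ≡ 3 mod 4, sign flips]
  = -(1 / 3)    [7 ≡ 1 mod 3]
  = -1    [(1 / 3) = 1]
Second factor (202 / 143):
(202 / 143)
  = (59 / 143)    [202 ≡ 59 mod 143]
  = -(143 / 59)    [QR: both ≡ 3 mod 4, sign flips]
  = -(25 / 59)    [143 ≡ 25 mod 59]
  = -(59 / 25)    [QR: 25 ≡ 1 mod 4, sign kept]
  = -(9 / 25)    [59 ≡ 9 mod 25]
  = -(25 / 9)    [QR: 9 ≡ 1 mod 4, sign kept]
  = -(7 / 9)    [25 ≡ 7 mod 9]
  = -(9 / 7)    [QR: 9 ≡ 1 mod 4, sign kept]
  = -(2 / 7)    [9 ≡ 2 mod 7]
  = -(1 / 7)    [7 ≡ 7 mod 8 ⇒ (2 / 7) = +1]
  = -1    [(1 / 7) = 1]
Product: (-1)·(-1) = 1.

1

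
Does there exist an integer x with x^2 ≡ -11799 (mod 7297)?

Reduce the numerator: -11799 ≡ 2795 (mod 7297), so (-11799/7297) = (2795/7297).
7297 ≡ 1 (mod 4), so quadratic reciprocity gives (2795/7297) = (7297/2795). Reduce: 7297 ≡ 1707 (mod 2795). Now have (1707/2795).
Both 1707 ≡ 3 and 2795 ≡ 3 (mod 4), so reciprocity gives (1707/2795) = -(2795/1707). Reduce: 2795 ≡ 1088 (mod 1707). Now have -(1088/1707).
Factor out 2: 1088 = 2^6·17. Since 1707 ≡ 3 (mod 8), (2/1707) = -1, and (2/1707)^6 = +1. Now have -(17/1707).
17 ≡ 1 (mod 4), so quadratic reciprocity gives (17/1707) = (1707/17). Reduce: 1707 ≡ 7 (mod 17). Now have -(7/17).
17 ≡ 1 (mod 4), so quadratic reciprocity gives (7/17) = (17/7). Reduce: 17 ≡ 3 (mod 7). Now have -(3/7).
Both 3 ≡ 3 and 7 ≡ 3 (mod 4), so reciprocity gives (3/7) = -(7/3). Reduce: 7 ≡ 1 (mod 3). Now have (1/3).
(1/3) = 1. Collecting the sign factors: 1.
(-11799/7297) = 1, and 7297 is prime, so -11799 is a quadratic residue mod 7297.

yes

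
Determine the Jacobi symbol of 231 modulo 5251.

-1

Both 231 ≡ 3 and 5251 ≡ 3 (mod 4), so reciprocity gives (231/5251) = -(5251/231). Reduce: 5251 ≡ 169 (mod 231). Now have -(169/231).
169 ≡ 1 (mod 4), so quadratic reciprocity gives (169/231) = (231/169). Reduce: 231 ≡ 62 (mod 169). Now have -(62/169).
Factor out 2: 62 = 2·31. Since 169 ≡ 1 (mod 8), (2/169) = +1. Now have -(31/169).
169 ≡ 1 (mod 4), so quadratic reciprocity gives (31/169) = (169/31). Reduce: 169 ≡ 14 (mod 31). Now have -(14/31).
Factor out 2: 14 = 2·7. Since 31 ≡ 7 (mod 8), (2/31) = +1. Now have -(7/31).
Both 7 ≡ 3 and 31 ≡ 3 (mod 4), so reciprocity gives (7/31) = -(31/7). Reduce: 31 ≡ 3 (mod 7). Now have (3/7).
Both 3 ≡ 3 and 7 ≡ 3 (mod 4), so reciprocity gives (3/7) = -(7/3). Reduce: 7 ≡ 1 (mod 3). Now have -(1/3).
(1/3) = 1. Collecting the sign factors: -1.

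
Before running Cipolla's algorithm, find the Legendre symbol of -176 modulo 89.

1

Reduce the numerator: -176 ≡ 2 (mod 89), so (-176 / 89) = (2 / 89).
Factor out 2: 2 = 2. Since 89 ≡ 1 (mod 8), (2 / 89) = +1. Now have (1 / 89).
(1 / 89) = 1. Collecting the sign factors: 1.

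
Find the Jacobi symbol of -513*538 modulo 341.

By multiplicativity, (-513·538|341) = (-513|341)·(538|341).
First factor (-513|341):
Pull out -1: (-513|341) = (-1|341)·(513|341). Since 341 ≡ 1 (mod 4), (-1|341) = +1. Now have (513|341).
Reduce the numerator: 513 ≡ 172 (mod 341), so (513|341) = (172|341).
Factor out 2: 172 = 2^2·43. Since 341 ≡ 5 (mod 8), (2|341) = -1, and (2|341)^2 = +1. Now have (43|341).
341 ≡ 1 (mod 4), so quadratic reciprocity gives (43|341) = (341|43). Reduce: 341 ≡ 40 (mod 43). Now have (40|43).
Factor out 2: 40 = 2^3·5. Since 43 ≡ 3 (mod 8), (2|43) = -1, and (2|43)^3 = -1. Now have -(5|43).
5 ≡ 1 (mod 4), so quadratic reciprocity gives (5|43) = (43|5). Reduce: 43 ≡ 3 (mod 5). Now have -(3|5).
5 ≡ 1 (mod 4), so quadratic reciprocity gives (3|5) = (5|3). Reduce: 5 ≡ 2 (mod 3). Now have -(2|3).
Factor out 2: 2 = 2. Since 3 ≡ 3 (mod 8), (2|3) = -1. Now have (1|3).
(1|3) = 1. Collecting the sign factors: 1.
Second factor (538|341):
Reduce the numerator: 538 ≡ 197 (mod 341), so (538|341) = (197|341).
197 ≡ 1 (mod 4), so quadratic reciprocity gives (197|341) = (341|197). Reduce: 341 ≡ 144 (mod 197). Now have (144|197).
Factor out 2: 144 = 2^4·9. Since 197 ≡ 5 (mod 8), (2|197) = -1, and (2|197)^4 = +1. Now have (9|197).
9 ≡ 1 (mod 4), so quadratic reciprocity gives (9|197) = (197|9). Reduce: 197 ≡ 8 (mod 9). Now have (8|9).
Factor out 2: 8 = 2^3. Since 9 ≡ 1 (mod 8), (2|9) = +1, and (2|9)^3 = +1. Now have (1|9).
(1|9) = 1. Collecting the sign factors: 1.
Product: (1)·(1) = 1.

1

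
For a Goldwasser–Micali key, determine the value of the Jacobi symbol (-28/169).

Pull out -1: (-28/169) = (-1/169)·(28/169). Since 169 ≡ 1 (mod 4), (-1/169) = +1. Now have (28/169).
Factor out 2: 28 = 2^2·7. Since 169 ≡ 1 (mod 8), (2/169) = +1, and (2/169)^2 = +1. Now have (7/169).
169 ≡ 1 (mod 4), so quadratic reciprocity gives (7/169) = (169/7). Reduce: 169 ≡ 1 (mod 7). Now have (1/7).
(1/7) = 1. Collecting the sign factors: 1.

1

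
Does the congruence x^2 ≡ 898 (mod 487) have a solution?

no

(898/487)
  = (411/487)    [898 ≡ 411 mod 487]
  = -(487/411)    [QR: both ≡ 3 mod 4, sign flips]
  = -(76/411)    [487 ≡ 76 mod 411]
  = -(19/411)    [411 ≡ 3 mod 8 ⇒ (2/411)^2 = +1]
  = (411/19)    [QR: both ≡ 3 mod 4, sign flips]
  = (12/19)    [411 ≡ 12 mod 19]
  = (3/19)    [19 ≡ 3 mod 8 ⇒ (2/19)^2 = +1]
  = -(19/3)    [QR: both ≡ 3 mod 4, sign flips]
  = -(1/3)    [19 ≡ 1 mod 3]
  = -1    [(1/3) = 1]
The Legendre symbol is -1, so x^2 ≡ 898 (mod 487) has no solution.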